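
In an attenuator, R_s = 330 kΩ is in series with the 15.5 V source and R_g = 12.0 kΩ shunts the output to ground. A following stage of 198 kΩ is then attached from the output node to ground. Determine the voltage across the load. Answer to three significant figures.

The load sits in parallel with R_g: R_g‖R_L = (12.0 × 198) / (12.0 + 198) = 11.31 kΩ.
V_out = 15.5 × 11.31 / (330 + 11.31) = 15.5 × 11.31/341.3 = 0.514 V.

V_out ≈ 0.514 V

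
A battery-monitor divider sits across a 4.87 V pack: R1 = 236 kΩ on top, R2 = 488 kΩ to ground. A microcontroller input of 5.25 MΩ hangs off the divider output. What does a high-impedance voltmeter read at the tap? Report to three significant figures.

V_out ≈ 3.19 V

The load sits in parallel with R2: R2‖R_L = (488 × 5250) / (488 + 5250) = 446.5 kΩ.
V_out = 4.87 × 446.5 / (236 + 446.5) = 4.87 × 446.5/682.5 = 3.19 V.
(Unloaded it would have been 3.28 V.)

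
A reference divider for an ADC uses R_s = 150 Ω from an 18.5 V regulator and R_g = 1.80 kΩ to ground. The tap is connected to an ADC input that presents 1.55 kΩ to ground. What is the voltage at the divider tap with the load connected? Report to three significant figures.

The load sits in parallel with R_g: R_g‖R_L = (1800 × 1550) / (1800 + 1550) = 832.8 Ω.
V_out = 18.5 × 832.8 / (150 + 832.8) = 18.5 × 832.8/982.8 = 15.7 V.

V_out ≈ 15.7 V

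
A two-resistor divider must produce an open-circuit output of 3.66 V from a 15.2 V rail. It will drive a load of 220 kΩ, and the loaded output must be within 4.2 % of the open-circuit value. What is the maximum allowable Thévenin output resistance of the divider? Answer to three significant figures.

R_th ≤ 9.65 kΩ

Loading drop = R_th/(R_th + R_L) ≤ 0.0420, so R_th ≤ R_L · ε/(1−ε) = 220 kΩ × 0.0420/0.9580 = 9.65 kΩ.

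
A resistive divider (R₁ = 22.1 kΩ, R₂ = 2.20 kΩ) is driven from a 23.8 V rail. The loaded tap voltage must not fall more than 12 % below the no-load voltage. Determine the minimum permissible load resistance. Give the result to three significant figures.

Output resistance R_th = R₁‖R₂ = (22.1 × 2.20)/24.30 = 2.001 kΩ.
The fractional drop is R_th/(R_th + R_L); requiring this ≤ 0.120 gives R_L ≥ R_th(1/0.120 − 1) = 2.001 × 7.333 = 14.7 kΩ.

R_L(min) ≈ 14.7 kΩ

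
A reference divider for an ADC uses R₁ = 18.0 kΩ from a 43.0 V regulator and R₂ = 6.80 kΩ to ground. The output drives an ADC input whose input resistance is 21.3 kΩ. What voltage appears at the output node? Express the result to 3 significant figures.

The load sits in parallel with R₂: R₂‖R_L = (6.80 × 21.3) / (6.80 + 21.3) = 5.154 kΩ.
V_out = 43.0 × 5.154 / (18.0 + 5.154) = 43.0 × 5.154/23.15 = 9.57 V.

V_out ≈ 9.57 V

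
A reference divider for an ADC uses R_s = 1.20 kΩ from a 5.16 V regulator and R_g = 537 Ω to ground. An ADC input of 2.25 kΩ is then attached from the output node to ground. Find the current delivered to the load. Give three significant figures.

R_g‖R_L = 433.5 Ω; V_out = 5.16 × 433.5/1634 = 1.369 V.
I_L = V_out / R_L = 1.369 / 2.25 kΩ = 0.609 mA.

I_L ≈ 0.609 mA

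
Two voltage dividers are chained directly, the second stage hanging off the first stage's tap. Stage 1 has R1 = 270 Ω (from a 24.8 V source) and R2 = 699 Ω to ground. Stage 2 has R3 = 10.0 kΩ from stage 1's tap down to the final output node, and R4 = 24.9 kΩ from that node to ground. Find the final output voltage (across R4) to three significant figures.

Stage 2 presents R3+R4 = 34900 Ω as a load on stage 1's tap.
Stage 1's lower leg becomes R2‖(R3+R4) = 685.3 Ω, so V_mid = 24.8 × 685.3/955.3 = 17.79 V.
Stage 2 is itself unloaded: V_out = V_mid × R4/(R3+R4) = 17.79 × 24900/34900 = 12.7 V.

V_out ≈ 12.7 V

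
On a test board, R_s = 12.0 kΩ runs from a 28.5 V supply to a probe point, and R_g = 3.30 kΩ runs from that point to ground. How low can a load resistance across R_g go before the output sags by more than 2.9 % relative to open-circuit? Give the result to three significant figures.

Output resistance R_th = R_s‖R_g = (12.0 × 3.30)/15.30 = 2.588 kΩ.
The fractional drop is R_th/(R_th + R_L); requiring this ≤ 0.0290 gives R_L ≥ R_th(1/0.0290 − 1) = 2.588 × 33.48 = 86.7 kΩ.

R_L(min) ≈ 86.7 kΩ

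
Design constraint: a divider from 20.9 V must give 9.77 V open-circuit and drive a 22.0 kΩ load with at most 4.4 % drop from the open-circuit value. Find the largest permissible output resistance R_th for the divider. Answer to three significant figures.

Loading drop = R_th/(R_th + R_L) ≤ 0.0440, so R_th ≤ R_L · ε/(1−ε) = 22.0 kΩ × 0.0440/0.9560 = 1.01 kΩ.

R_th ≤ 1.01 kΩ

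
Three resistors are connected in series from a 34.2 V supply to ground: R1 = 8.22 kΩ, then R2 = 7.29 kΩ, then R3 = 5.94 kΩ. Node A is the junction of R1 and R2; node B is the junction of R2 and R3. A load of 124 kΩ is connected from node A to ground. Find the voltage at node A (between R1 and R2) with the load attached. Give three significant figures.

Below node A the series string R2+R3 = 13.23 kΩ sits in parallel with the 124 kΩ load: 11.95 kΩ.
V_A = 34.2 × 11.95/(8.22 + 11.95) = 20.3 V.

V ≈ 20.3 V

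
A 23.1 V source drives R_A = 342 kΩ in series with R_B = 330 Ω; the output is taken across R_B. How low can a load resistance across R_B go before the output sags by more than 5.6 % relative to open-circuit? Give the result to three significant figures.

R_L(min) ≈ 5.56 kΩ

Output resistance R_th = R_A‖R_B = (342000 × 330)/342300 = 329.7 Ω.
The fractional drop is R_th/(R_th + R_L); requiring this ≤ 0.0560 gives R_L ≥ R_th(1/0.0560 − 1) = 329.7 × 16.86 = 5.56 kΩ.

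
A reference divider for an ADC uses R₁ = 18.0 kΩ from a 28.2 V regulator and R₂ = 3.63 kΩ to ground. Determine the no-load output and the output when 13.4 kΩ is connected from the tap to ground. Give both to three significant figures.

Unloaded: 4.73 V; loaded: 3.86 V

Open-circuit: V = 28.2 × 3.63/(18.0 + 3.63) = 4.73 V.
With the load, R₂ becomes R₂‖R_L = 2.856 kΩ, so V = 28.2 × 2.856/20.86 = 3.86 V.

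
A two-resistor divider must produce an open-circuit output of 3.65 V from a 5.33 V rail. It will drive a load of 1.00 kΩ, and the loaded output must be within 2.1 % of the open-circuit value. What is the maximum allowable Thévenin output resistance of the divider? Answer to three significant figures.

R_th ≤ 21.5 Ω

Loading drop = R_th/(R_th + R_L) ≤ 0.0210, so R_th ≤ R_L · ε/(1−ε) = 1.00 kΩ × 0.0210/0.9790 = 21.5 Ω.
(Any R1, R2 with R2/(R1+R2) = 0.685 and R1‖R2 ≤ 21.5 Ω will meet the spec.)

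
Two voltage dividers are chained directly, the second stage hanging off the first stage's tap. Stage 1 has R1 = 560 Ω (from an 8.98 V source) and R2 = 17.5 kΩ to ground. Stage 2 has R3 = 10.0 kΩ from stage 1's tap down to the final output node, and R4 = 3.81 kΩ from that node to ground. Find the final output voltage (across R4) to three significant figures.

Stage 2 presents R3+R4 = 13810 Ω as a load on stage 1's tap.
Stage 1's lower leg becomes R2‖(R3+R4) = 7719 Ω, so V_mid = 8.98 × 7719/8279 = 8.373 V.
Stage 2 is itself unloaded: V_out = V_mid × R4/(R3+R4) = 8.373 × 3810/13810 = 2.31 V.

V_out ≈ 2.31 V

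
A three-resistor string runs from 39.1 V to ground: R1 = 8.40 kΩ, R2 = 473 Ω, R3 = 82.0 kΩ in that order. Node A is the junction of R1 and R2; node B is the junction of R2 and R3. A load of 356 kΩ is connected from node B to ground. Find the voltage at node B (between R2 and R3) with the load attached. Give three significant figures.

V ≈ 34.5 V

At node B, R3 is in parallel with the load: R3‖R_L = 66650 Ω.
Below node A the resistance is R2 + (R3‖R_L) = 67120 Ω, so V_A = 39.1 × 67120/75520 = 34.75 V.
Then V_B = V_A × (R3‖R_L)/(R2 + R3‖R_L) = 34.75 × 66650/67120 = 34.5 V.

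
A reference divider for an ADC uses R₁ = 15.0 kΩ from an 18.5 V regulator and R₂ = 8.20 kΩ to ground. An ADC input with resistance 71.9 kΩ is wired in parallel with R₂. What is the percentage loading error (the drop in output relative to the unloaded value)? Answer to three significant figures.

The divider's output (Thévenin) resistance is R₁‖R₂ = 5.302 kΩ.
Fractional drop under load = R_th/(R_th + R_L) = 5.302 / (5.302 + 71.9) = 0.06867.
So the output falls by 6.87 %.

6.87 %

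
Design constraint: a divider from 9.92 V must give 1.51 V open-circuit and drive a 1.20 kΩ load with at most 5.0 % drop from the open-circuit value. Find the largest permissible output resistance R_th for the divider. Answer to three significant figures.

Loading drop = R_th/(R_th + R_L) ≤ 0.0500, so R_th ≤ R_L · ε/(1−ε) = 1.20 kΩ × 0.0500/0.9500 = 63.2 Ω.

R_th ≤ 63.2 Ω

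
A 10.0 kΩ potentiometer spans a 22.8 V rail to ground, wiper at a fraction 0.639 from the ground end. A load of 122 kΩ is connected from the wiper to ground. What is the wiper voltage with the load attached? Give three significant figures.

V ≈ 14.3 V

The wiper splits the pot into (1−α)R = 3.610 kΩ above and αR = 6.390 kΩ below.
Lower section ‖ load = 6.072 kΩ.
V_wiper = 22.8 × 6.072/(3.610 + 6.072) = 14.3 V.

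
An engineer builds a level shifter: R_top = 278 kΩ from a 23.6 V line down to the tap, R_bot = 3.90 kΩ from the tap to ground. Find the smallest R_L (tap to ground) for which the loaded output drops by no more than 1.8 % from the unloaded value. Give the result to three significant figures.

R_L(min) ≈ 210 kΩ

Output resistance R_th = R_top‖R_bot = (278 × 3.90)/281.9 = 3.846 kΩ.
The fractional drop is R_th/(R_th + R_L); requiring this ≤ 0.0180 gives R_L ≥ R_th(1/0.0180 − 1) = 3.846 × 54.56 = 210 kΩ.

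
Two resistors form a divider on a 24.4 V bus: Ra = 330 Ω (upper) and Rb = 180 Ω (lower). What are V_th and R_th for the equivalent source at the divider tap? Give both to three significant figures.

V_th = 8.61 V, R_th = 116 Ω

V_th is the open-circuit tap voltage: 24.4 × 180/(330 + 180) = 8.61 V.
With the supply zeroed, Ra and Rb appear in parallel from the tap: R_th = Ra‖Rb = (330 × 180)/510.0 = 116 Ω.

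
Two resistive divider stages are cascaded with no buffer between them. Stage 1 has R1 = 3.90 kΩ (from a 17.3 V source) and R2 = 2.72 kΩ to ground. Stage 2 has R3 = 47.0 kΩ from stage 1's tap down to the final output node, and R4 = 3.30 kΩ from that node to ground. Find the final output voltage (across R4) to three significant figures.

Stage 2 presents R3+R4 = 50.30 kΩ as a load on stage 1's tap.
Stage 1's lower leg becomes R2‖(R3+R4) = 2.580 kΩ, so V_mid = 17.3 × 2.580/6.480 = 6.889 V.
Stage 2 is itself unloaded: V_out = V_mid × R4/(R3+R4) = 6.889 × 3.30/50.30 = 0.452 V.

V_out ≈ 0.452 V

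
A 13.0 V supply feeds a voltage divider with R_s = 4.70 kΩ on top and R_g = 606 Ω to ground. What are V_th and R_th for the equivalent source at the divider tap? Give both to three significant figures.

V_th = 1.48 V, R_th = 537 Ω

V_th is the open-circuit tap voltage: 13.0 × 606/(4700 + 606) = 1.48 V.
With the supply zeroed, R_s and R_g appear in parallel from the tap: R_th = R_s‖R_g = (4700 × 606)/5306 = 537 Ω.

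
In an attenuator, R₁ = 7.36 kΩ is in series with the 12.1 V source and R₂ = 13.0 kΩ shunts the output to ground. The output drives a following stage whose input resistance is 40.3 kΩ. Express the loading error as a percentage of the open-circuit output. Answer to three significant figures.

10.4 %

The divider's output (Thévenin) resistance is R₁‖R₂ = 4.699 kΩ.
Fractional drop under load = R_th/(R_th + R_L) = 4.699 / (4.699 + 40.3) = 0.1044.
So the output falls by 10.4 %.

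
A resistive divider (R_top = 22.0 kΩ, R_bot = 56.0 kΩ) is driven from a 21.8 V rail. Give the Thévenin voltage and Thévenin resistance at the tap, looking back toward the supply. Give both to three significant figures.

V_th is the open-circuit tap voltage: 21.8 × 56.0/(22.0 + 56.0) = 15.7 V.
With the supply zeroed, R_top and R_bot appear in parallel from the tap: R_th = R_top‖R_bot = (22.0 × 56.0)/78.00 = 15.8 kΩ.

V_th = 15.7 V, R_th = 15.8 kΩ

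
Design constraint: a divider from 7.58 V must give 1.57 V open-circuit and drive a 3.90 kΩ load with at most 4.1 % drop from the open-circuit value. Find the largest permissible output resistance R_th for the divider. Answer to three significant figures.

R_th ≤ 167 Ω

Loading drop = R_th/(R_th + R_L) ≤ 0.0410, so R_th ≤ R_L · ε/(1−ε) = 3.90 kΩ × 0.0410/0.9590 = 167 Ω.
(Any R1, R2 with R2/(R1+R2) = 0.207 and R1‖R2 ≤ 167 Ω will meet the spec.)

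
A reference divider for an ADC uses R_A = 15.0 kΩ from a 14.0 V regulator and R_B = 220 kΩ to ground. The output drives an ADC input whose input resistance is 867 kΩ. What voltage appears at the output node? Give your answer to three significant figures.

V_out ≈ 12.9 V

The load sits in parallel with R_B: R_B‖R_L = (220 × 867) / (220 + 867) = 175.5 kΩ.
V_out = 14.0 × 175.5 / (15.0 + 175.5) = 14.0 × 175.5/190.5 = 12.9 V.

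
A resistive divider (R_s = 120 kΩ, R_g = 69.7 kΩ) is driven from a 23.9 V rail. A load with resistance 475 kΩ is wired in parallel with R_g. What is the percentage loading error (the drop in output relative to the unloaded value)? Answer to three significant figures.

The divider's output (Thévenin) resistance is R_s‖R_g = 44.09 kΩ.
Fractional drop under load = R_th/(R_th + R_L) = 44.09 / (44.09 + 475) = 0.08494.
So the output falls by 8.49 %.

8.49 %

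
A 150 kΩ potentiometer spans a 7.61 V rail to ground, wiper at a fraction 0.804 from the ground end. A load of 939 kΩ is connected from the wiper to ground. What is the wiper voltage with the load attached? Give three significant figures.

V ≈ 5.97 V

The wiper splits the pot into (1−α)R = 29.40 kΩ above and αR = 120.6 kΩ below.
Lower section ‖ load = 106.9 kΩ.
V_wiper = 7.61 × 106.9/(29.40 + 106.9) = 5.97 V.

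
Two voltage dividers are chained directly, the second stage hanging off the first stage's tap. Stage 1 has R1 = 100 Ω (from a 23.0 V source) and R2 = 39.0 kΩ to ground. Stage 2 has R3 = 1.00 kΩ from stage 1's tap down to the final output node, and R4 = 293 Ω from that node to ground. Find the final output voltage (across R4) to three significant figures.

V_out ≈ 4.83 V

Stage 2 presents R3+R4 = 1293 Ω as a load on stage 1's tap.
Stage 1's lower leg becomes R2‖(R3+R4) = 1252 Ω, so V_mid = 23.0 × 1252/1352 = 21.30 V.
Stage 2 is itself unloaded: V_out = V_mid × R4/(R3+R4) = 21.30 × 293/1293 = 4.83 V.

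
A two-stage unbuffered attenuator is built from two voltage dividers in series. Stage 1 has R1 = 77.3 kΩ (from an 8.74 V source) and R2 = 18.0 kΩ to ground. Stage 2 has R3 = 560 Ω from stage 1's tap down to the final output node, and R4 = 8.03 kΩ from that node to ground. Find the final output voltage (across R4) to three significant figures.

Stage 2 presents R3+R4 = 8590 Ω as a load on stage 1's tap.
Stage 1's lower leg becomes R2‖(R3+R4) = 5815 Ω, so V_mid = 8.74 × 5815/83110 = 0.6115 V.
Stage 2 is itself unloaded: V_out = V_mid × R4/(R3+R4) = 0.6115 × 8030/8590 = 0.572 V.

V_out ≈ 0.572 V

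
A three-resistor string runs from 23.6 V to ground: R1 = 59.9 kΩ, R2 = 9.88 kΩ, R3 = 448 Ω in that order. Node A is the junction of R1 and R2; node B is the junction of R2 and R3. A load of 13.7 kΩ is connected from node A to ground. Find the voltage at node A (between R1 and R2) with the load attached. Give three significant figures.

Below node A the series string R2+R3 = 10330 Ω sits in parallel with the 13700 Ω load: 5889 Ω.
V_A = 23.6 × 5889/(59900 + 5889) = 2.11 V.

V ≈ 2.11 V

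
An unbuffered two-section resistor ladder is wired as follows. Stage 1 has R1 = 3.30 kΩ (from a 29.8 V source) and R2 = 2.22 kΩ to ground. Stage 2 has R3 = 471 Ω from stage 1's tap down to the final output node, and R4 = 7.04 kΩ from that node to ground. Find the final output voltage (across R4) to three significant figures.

Stage 2 presents R3+R4 = 7511 Ω as a load on stage 1's tap.
Stage 1's lower leg becomes R2‖(R3+R4) = 1714 Ω, so V_mid = 29.8 × 1714/5014 = 10.19 V.
Stage 2 is itself unloaded: V_out = V_mid × R4/(R3+R4) = 10.19 × 7040/7511 = 9.55 V.

V_out ≈ 9.55 V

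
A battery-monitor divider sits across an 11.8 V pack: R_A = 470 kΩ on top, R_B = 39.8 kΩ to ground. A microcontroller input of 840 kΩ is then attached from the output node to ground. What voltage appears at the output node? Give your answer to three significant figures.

The load sits in parallel with R_B: R_B‖R_L = (39.8 × 840) / (39.8 + 840) = 38.00 kΩ.
V_out = 11.8 × 38.00 / (470 + 38.00) = 11.8 × 38.00/508.0 = 0.883 V.

V_out ≈ 0.883 V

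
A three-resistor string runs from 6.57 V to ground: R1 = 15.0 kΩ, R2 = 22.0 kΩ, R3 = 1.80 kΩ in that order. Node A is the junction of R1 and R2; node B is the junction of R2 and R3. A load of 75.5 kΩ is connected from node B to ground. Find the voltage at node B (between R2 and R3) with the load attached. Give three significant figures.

V ≈ 0.298 V

At node B, R3 is in parallel with the load: R3‖R_L = 1.758 kΩ.
Below node A the resistance is R2 + (R3‖R_L) = 23.76 kΩ, so V_A = 6.57 × 23.76/38.76 = 4.027 V.
Then V_B = V_A × (R3‖R_L)/(R2 + R3‖R_L) = 4.027 × 1.758/23.76 = 0.298 V.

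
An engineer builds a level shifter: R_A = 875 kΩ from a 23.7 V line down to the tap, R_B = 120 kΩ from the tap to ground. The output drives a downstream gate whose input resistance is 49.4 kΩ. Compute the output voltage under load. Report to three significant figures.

V_out ≈ 0.911 V

The load sits in parallel with R_B: R_B‖R_L = (120 × 49.4) / (120 + 49.4) = 34.99 kΩ.
V_out = 23.7 × 34.99 / (875 + 34.99) = 23.7 × 34.99/910.0 = 0.911 V.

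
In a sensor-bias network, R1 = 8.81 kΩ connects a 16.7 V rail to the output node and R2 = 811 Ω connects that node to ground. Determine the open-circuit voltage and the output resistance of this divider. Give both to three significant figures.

V_th is the open-circuit tap voltage: 16.7 × 811/(8810 + 811) = 1.41 V.
With the supply zeroed, R1 and R2 appear in parallel from the tap: R_th = R1‖R2 = (8810 × 811)/9621 = 743 Ω.

V_th = 1.41 V, R_th = 743 Ω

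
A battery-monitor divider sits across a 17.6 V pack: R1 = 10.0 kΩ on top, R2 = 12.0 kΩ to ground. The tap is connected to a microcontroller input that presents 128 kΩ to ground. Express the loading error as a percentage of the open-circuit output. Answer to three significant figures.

4.09 %

The divider's output (Thévenin) resistance is R1‖R2 = 5.455 kΩ.
Fractional drop under load = R_th/(R_th + R_L) = 5.455 / (5.455 + 128) = 0.04087.
So the output falls by 4.09 %.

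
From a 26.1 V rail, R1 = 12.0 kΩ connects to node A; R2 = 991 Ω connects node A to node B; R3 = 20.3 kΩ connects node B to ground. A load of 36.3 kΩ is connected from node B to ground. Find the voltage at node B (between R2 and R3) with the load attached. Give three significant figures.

V ≈ 13.1 V

At node B, R3 is in parallel with the load: R3‖R_L = 13020 Ω.
Below node A the resistance is R2 + (R3‖R_L) = 14010 Ω, so V_A = 26.1 × 14010/26010 = 14.06 V.
Then V_B = V_A × (R3‖R_L)/(R2 + R3‖R_L) = 14.06 × 13020/14010 = 13.1 V.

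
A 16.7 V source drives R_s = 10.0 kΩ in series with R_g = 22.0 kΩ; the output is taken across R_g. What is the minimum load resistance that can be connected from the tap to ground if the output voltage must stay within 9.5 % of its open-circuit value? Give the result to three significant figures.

R_L(min) ≈ 65.5 kΩ

Output resistance R_th = R_s‖R_g = (10.0 × 22.0)/32.00 = 6.875 kΩ.
The fractional drop is R_th/(R_th + R_L); requiring this ≤ 0.0950 gives R_L ≥ R_th(1/0.0950 − 1) = 6.875 × 9.526 = 65.5 kΩ.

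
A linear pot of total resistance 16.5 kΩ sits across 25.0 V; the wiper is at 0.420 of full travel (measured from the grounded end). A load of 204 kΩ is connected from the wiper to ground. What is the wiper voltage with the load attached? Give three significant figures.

V ≈ 10.3 V

The wiper splits the pot into (1−α)R = 9.570 kΩ above and αR = 6.930 kΩ below.
Lower section ‖ load = 6.702 kΩ.
V_wiper = 25.0 × 6.702/(9.570 + 6.702) = 10.3 V.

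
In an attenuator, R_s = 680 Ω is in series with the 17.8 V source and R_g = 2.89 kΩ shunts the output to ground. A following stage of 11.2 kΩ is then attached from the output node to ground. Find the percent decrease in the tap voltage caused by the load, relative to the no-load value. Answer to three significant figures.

The divider's output (Thévenin) resistance is R_s‖R_g = 550.5 Ω.
Fractional drop under load = R_th/(R_th + R_L) = 550.5 / (550.5 + 11200) = 0.04685.
So the output falls by 4.68 %.

4.68 %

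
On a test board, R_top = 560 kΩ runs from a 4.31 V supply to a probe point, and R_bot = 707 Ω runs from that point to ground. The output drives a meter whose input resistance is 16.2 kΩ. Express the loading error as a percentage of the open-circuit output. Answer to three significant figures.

The divider's output (Thévenin) resistance is R_top‖R_bot = 706.1 Ω.
Fractional drop under load = R_th/(R_th + R_L) = 706.1 / (706.1 + 16200) = 0.04177.
So the output falls by 4.18 %.

4.18 %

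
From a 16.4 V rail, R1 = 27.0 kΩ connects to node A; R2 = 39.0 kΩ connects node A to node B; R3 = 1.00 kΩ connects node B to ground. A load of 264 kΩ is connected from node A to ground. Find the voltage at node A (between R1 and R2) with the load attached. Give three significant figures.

V ≈ 9.23 V

Below node A the series string R2+R3 = 40.00 kΩ sits in parallel with the 264 kΩ load: 34.74 kΩ.
V_A = 16.4 × 34.74/(27.0 + 34.74) = 9.23 V.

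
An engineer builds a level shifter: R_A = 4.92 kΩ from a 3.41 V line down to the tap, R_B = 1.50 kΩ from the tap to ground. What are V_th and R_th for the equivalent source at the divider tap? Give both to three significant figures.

V_th is the open-circuit tap voltage: 3.41 × 1.50/(4.92 + 1.50) = 0.797 V.
With the supply zeroed, R_A and R_B appear in parallel from the tap: R_th = R_A‖R_B = (4.92 × 1.50)/6.420 = 1.15 kΩ.

V_th = 0.797 V, R_th = 1.15 kΩ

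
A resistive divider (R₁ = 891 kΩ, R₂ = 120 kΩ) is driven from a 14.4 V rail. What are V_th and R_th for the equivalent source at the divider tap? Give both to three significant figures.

V_th = 1.71 V, R_th = 106 kΩ

V_th is the open-circuit tap voltage: 14.4 × 120/(891 + 120) = 1.71 V.
With the supply zeroed, R₁ and R₂ appear in parallel from the tap: R_th = R₁‖R₂ = (891 × 120)/1011 = 106 kΩ.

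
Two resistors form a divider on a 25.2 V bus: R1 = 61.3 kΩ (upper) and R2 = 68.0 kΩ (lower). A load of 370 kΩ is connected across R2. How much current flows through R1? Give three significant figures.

I ≈ 0.212 mA

R2‖R_L = 57.44 kΩ, so the source sees R1 + R2‖R_L = 118.7 kΩ.
I = 25.2 V / 118.7 kΩ = 0.212 mA.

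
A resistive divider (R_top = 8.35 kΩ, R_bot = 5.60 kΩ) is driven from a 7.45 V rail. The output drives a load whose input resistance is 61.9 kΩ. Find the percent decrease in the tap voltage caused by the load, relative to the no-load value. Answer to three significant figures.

The divider's output (Thévenin) resistance is R_top‖R_bot = 3.352 kΩ.
Fractional drop under load = R_th/(R_th + R_L) = 3.352 / (3.352 + 61.9) = 0.05137.
So the output falls by 5.14 %.

5.14 %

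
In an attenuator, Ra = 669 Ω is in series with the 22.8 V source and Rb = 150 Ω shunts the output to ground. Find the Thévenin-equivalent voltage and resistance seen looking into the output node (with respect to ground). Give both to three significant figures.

V_th = 4.18 V, R_th = 123 Ω

V_th is the open-circuit tap voltage: 22.8 × 150/(669 + 150) = 4.18 V.
With the supply zeroed, Ra and Rb appear in parallel from the tap: R_th = Ra‖Rb = (669 × 150)/819.0 = 123 Ω.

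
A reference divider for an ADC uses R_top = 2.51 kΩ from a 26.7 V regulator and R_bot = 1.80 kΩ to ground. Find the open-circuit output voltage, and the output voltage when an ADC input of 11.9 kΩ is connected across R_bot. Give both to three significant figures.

Unloaded: 11.2 V; loaded: 10.2 V

Open-circuit: V = 26.7 × 1.80/(2.51 + 1.80) = 11.2 V.
With the load, R_bot becomes R_bot‖R_L = 1.564 kΩ, so V = 26.7 × 1.564/4.074 = 10.2 V.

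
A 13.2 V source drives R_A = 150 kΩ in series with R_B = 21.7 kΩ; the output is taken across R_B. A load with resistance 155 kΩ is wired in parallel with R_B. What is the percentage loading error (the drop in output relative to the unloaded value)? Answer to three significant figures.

Unloaded V = 13.2 × 21.7/171.7 = 1.6683 V.
Loaded: R_B‖R_L = 19.04 kΩ, giving V = 13.2 × 19.04/169.0 = 1.4865 V.
Drop = (1.6683 − 1.4865) / 1.6683 = 10.9 %.

10.9 %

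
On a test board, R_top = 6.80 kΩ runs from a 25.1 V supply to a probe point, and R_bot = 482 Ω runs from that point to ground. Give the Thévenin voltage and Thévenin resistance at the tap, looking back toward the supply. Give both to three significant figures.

V_th = 1.66 V, R_th = 450 Ω

V_th is the open-circuit tap voltage: 25.1 × 482/(6800 + 482) = 1.66 V.
With the supply zeroed, R_top and R_bot appear in parallel from the tap: R_th = R_top‖R_bot = (6800 × 482)/7282 = 450 Ω.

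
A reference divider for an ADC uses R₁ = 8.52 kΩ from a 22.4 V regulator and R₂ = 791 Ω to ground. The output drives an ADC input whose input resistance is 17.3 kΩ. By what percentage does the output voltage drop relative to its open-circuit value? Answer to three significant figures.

4.02 %

The divider's output (Thévenin) resistance is R₁‖R₂ = 723.8 Ω.
Fractional drop under load = R_th/(R_th + R_L) = 723.8 / (723.8 + 17300) = 0.04016.
So the output falls by 4.02 %.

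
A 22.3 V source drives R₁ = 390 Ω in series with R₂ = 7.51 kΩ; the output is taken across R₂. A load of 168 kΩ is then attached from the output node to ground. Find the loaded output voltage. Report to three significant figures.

V_out ≈ 21.2 V

The load sits in parallel with R₂: R₂‖R_L = (7510 × 168000) / (7510 + 168000) = 7189 Ω.
V_out = 22.3 × 7189 / (390 + 7189) = 22.3 × 7189/7579 = 21.2 V.
(Unloaded it would have been 21.2 V.)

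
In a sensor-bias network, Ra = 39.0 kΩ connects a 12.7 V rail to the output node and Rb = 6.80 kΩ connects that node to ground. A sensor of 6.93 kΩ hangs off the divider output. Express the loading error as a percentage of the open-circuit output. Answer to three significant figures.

Unloaded V = 12.7 × 6.80/45.80 = 1.886 V.
Loaded: Rb‖R_L = 3.432 kΩ, giving V = 12.7 × 3.432/42.43 = 1.027 V.
Drop = (1.886 − 1.027) / 1.886 = 45.5 %.

45.5 %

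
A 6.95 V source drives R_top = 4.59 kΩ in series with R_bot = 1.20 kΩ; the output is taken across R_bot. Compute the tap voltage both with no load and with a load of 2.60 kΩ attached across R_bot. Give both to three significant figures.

Unloaded: 1.44 V; loaded: 1.05 V

Open-circuit: V = 6.95 × 1.20/(4.59 + 1.20) = 1.44 V.
With the load, R_bot becomes R_bot‖R_L = 0.8211 kΩ, so V = 6.95 × 0.8211/5.411 = 1.05 V.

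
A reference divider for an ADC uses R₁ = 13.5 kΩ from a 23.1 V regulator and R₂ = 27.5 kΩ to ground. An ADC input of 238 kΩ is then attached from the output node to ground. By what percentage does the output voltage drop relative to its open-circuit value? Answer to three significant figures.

3.67 %

The divider's output (Thévenin) resistance is R₁‖R₂ = 9.055 kΩ.
Fractional drop under load = R_th/(R_th + R_L) = 9.055 / (9.055 + 238) = 0.03665.
So the output falls by 3.67 %.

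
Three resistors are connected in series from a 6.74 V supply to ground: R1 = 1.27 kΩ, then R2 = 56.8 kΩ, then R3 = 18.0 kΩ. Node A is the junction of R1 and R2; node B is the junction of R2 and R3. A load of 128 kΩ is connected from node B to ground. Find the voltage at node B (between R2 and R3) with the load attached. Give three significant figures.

At node B, R3 is in parallel with the load: R3‖R_L = 15.78 kΩ.
Below node A the resistance is R2 + (R3‖R_L) = 72.58 kΩ, so V_A = 6.74 × 72.58/73.85 = 6.624 V.
Then V_B = V_A × (R3‖R_L)/(R2 + R3‖R_L) = 6.624 × 15.78/72.58 = 1.44 V.

V ≈ 1.44 V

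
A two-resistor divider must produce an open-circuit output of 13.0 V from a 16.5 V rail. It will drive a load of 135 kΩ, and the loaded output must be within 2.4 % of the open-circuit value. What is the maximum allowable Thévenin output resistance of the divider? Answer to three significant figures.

Loading drop = R_th/(R_th + R_L) ≤ 0.0240, so R_th ≤ R_L · ε/(1−ε) = 135 kΩ × 0.0240/0.9760 = 3.32 kΩ.
(Any R1, R2 with R2/(R1+R2) = 0.788 and R1‖R2 ≤ 3.32 kΩ will meet the spec.)

R_th ≤ 3.32 kΩ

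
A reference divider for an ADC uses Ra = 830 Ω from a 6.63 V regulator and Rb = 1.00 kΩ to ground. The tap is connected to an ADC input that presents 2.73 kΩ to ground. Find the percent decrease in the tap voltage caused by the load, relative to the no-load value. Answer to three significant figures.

The divider's output (Thévenin) resistance is Ra‖Rb = 453.6 Ω.
Fractional drop under load = R_th/(R_th + R_L) = 453.6 / (453.6 + 2730) = 0.1425.
So the output falls by 14.2 %.

14.2 %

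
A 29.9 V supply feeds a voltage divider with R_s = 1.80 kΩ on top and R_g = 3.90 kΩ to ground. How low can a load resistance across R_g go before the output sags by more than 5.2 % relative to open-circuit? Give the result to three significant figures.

R_L(min) ≈ 22.5 kΩ

Output resistance R_th = R_s‖R_g = (1.80 × 3.90)/5.700 = 1.232 kΩ.
The fractional drop is R_th/(R_th + R_L); requiring this ≤ 0.0520 gives R_L ≥ R_th(1/0.0520 − 1) = 1.232 × 18.23 = 22.5 kΩ.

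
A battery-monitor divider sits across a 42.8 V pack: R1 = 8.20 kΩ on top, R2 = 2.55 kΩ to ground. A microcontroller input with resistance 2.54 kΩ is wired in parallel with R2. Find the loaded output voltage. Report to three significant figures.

V_out ≈ 5.75 V

The load sits in parallel with R2: R2‖R_L = (2.55 × 2.54) / (2.55 + 2.54) = 1.272 kΩ.
V_out = 42.8 × 1.272 / (8.20 + 1.272) = 42.8 × 1.272/9.472 = 5.75 V.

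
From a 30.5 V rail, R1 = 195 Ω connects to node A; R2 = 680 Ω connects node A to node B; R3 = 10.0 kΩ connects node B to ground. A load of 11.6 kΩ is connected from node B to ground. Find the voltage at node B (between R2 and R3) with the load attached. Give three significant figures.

V ≈ 26.2 V

At node B, R3 is in parallel with the load: R3‖R_L = 5370 Ω.
Below node A the resistance is R2 + (R3‖R_L) = 6050 Ω, so V_A = 30.5 × 6050/6245 = 29.55 V.
Then V_B = V_A × (R3‖R_L)/(R2 + R3‖R_L) = 29.55 × 5370/6050 = 26.2 V.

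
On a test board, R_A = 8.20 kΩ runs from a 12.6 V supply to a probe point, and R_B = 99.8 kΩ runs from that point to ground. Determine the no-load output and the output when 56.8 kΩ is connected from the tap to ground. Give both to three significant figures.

Open-circuit: V = 12.6 × 99.8/(8.20 + 99.8) = 11.6 V.
With the load, R_B becomes R_B‖R_L = 36.20 kΩ, so V = 12.6 × 36.20/44.40 = 10.3 V.

Unloaded: 11.6 V; loaded: 10.3 V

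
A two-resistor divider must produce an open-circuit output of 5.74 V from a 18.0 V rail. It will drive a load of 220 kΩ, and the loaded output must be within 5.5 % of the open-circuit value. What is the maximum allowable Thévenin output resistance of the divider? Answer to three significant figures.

R_th ≤ 12.8 kΩ

Loading drop = R_th/(R_th + R_L) ≤ 0.0550, so R_th ≤ R_L · ε/(1−ε) = 220 kΩ × 0.0550/0.9450 = 12.8 kΩ.
(Any R1, R2 with R2/(R1+R2) = 0.319 and R1‖R2 ≤ 12.8 kΩ will meet the spec.)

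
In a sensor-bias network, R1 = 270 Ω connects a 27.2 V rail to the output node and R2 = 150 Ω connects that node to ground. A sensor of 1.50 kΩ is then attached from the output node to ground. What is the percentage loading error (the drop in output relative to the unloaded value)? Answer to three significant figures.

6.04 %

The divider's output (Thévenin) resistance is R1‖R2 = 96.43 Ω.
Fractional drop under load = R_th/(R_th + R_L) = 96.43 / (96.43 + 1500) = 0.06040.
So the output falls by 6.04 %.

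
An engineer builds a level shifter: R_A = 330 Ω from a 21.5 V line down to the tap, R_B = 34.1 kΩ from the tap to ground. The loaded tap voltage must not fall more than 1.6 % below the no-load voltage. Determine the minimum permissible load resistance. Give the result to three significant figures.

R_L(min) ≈ 20.1 kΩ

Output resistance R_th = R_A‖R_B = (330 × 34100)/34430 = 326.8 Ω.
The fractional drop is R_th/(R_th + R_L); requiring this ≤ 0.0160 gives R_L ≥ R_th(1/0.0160 − 1) = 326.8 × 61.50 = 20.1 kΩ.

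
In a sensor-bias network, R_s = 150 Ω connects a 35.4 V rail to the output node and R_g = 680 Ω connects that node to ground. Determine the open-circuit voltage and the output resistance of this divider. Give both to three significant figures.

V_th = 29.0 V, R_th = 123 Ω

V_th is the open-circuit tap voltage: 35.4 × 680/(150 + 680) = 29.0 V.
With the supply zeroed, R_s and R_g appear in parallel from the tap: R_th = R_s‖R_g = (150 × 680)/830.0 = 123 Ω.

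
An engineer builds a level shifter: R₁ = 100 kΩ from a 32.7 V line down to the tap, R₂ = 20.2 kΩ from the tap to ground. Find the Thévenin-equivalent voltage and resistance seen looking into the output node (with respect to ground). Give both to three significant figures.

V_th = 5.50 V, R_th = 16.8 kΩ

V_th is the open-circuit tap voltage: 32.7 × 20.2/(100 + 20.2) = 5.50 V.
With the supply zeroed, R₁ and R₂ appear in parallel from the tap: R_th = R₁‖R₂ = (100 × 20.2)/120.2 = 16.8 kΩ.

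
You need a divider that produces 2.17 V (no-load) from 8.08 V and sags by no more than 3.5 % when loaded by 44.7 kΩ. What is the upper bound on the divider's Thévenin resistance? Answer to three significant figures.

R_th ≤ 1.62 kΩ

Loading drop = R_th/(R_th + R_L) ≤ 0.0350, so R_th ≤ R_L · ε/(1−ε) = 44.7 kΩ × 0.0350/0.9650 = 1.62 kΩ.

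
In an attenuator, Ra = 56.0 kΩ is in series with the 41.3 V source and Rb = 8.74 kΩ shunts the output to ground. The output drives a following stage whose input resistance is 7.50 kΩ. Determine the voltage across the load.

V_out ≈ 2.78 V

The load sits in parallel with Rb: Rb‖R_L = (8.74 × 7.50) / (8.74 + 7.50) = 4.036 kΩ.
V_out = 41.3 × 4.036 / (56.0 + 4.036) = 41.3 × 4.036/60.04 = 2.78 V.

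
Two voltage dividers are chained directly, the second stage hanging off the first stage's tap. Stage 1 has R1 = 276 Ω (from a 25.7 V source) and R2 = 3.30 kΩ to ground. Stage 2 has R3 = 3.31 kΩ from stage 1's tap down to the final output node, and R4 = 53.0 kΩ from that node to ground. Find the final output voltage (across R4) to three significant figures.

Stage 2 presents R3+R4 = 56310 Ω as a load on stage 1's tap.
Stage 1's lower leg becomes R2‖(R3+R4) = 3117 Ω, so V_mid = 25.7 × 3117/3393 = 23.61 V.
Stage 2 is itself unloaded: V_out = V_mid × R4/(R3+R4) = 23.61 × 53000/56310 = 22.2 V.

V_out ≈ 22.2 V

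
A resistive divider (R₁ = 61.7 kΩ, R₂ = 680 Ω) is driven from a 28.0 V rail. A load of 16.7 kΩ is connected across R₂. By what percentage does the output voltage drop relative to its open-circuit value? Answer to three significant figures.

The divider's output (Thévenin) resistance is R₁‖R₂ = 672.6 Ω.
Fractional drop under load = R_th/(R_th + R_L) = 672.6 / (672.6 + 16700) = 0.03872.
So the output falls by 3.87 %.

3.87 %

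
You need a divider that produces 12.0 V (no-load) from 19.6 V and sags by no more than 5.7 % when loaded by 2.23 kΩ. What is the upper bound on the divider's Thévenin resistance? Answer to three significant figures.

Loading drop = R_th/(R_th + R_L) ≤ 0.0570, so R_th ≤ R_L · ε/(1−ε) = 2.23 kΩ × 0.0570/0.9430 = 135 Ω.
(Any R1, R2 with R2/(R1+R2) = 0.612 and R1‖R2 ≤ 135 Ω will meet the spec.)

R_th ≤ 135 Ω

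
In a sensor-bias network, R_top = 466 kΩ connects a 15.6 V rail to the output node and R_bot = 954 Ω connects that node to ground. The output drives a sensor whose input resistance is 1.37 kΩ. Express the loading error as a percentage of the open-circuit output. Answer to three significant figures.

Unloaded V = 15.6 × 954/467000 = 0.03187 V.
Loaded: R_bot‖R_L = 562.4 Ω, giving V = 15.6 × 562.4/466600 = 0.01880 V.
Drop = (0.03187 − 0.01880) / 0.03187 = 41.0 %.

41.0 %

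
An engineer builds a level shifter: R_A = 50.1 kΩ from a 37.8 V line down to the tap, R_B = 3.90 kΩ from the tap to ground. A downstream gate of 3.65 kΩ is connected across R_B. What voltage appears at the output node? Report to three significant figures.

The load sits in parallel with R_B: R_B‖R_L = (3.90 × 3.65) / (3.90 + 3.65) = 1.885 kΩ.
V_out = 37.8 × 1.885 / (50.1 + 1.885) = 37.8 × 1.885/51.99 = 1.37 V.

V_out ≈ 1.37 V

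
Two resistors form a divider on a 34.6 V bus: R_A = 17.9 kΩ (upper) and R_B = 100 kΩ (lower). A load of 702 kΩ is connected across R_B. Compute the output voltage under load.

The load sits in parallel with R_B: R_B‖R_L = (100 × 702) / (100 + 702) = 87.53 kΩ.
V_out = 34.6 × 87.53 / (17.9 + 87.53) = 34.6 × 87.53/105.4 = 28.7 V.

V_out ≈ 28.7 V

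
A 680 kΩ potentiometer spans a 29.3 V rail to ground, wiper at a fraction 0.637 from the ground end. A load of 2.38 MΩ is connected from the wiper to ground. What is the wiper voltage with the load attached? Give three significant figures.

The wiper splits the pot into (1−α)R = 246.8 kΩ above and αR = 433.2 kΩ below.
Lower section ‖ load = 366.5 kΩ.
V_wiper = 29.3 × 366.5/(246.8 + 366.5) = 17.5 V.

V ≈ 17.5 V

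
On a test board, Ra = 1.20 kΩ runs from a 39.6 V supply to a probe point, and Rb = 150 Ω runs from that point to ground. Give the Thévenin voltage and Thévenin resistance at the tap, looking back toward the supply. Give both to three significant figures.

V_th = 4.40 V, R_th = 133 Ω

V_th is the open-circuit tap voltage: 39.6 × 150/(1200 + 150) = 4.40 V.
With the supply zeroed, Ra and Rb appear in parallel from the tap: R_th = Ra‖Rb = (1200 × 150)/1350 = 133 Ω.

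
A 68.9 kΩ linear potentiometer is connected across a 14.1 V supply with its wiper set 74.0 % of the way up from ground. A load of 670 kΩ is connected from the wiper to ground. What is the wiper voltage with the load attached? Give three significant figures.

V ≈ 10.2 V

The wiper splits the pot into (1−α)R = 17.91 kΩ above and αR = 50.99 kΩ below.
Lower section ‖ load = 47.38 kΩ.
V_wiper = 14.1 × 47.38/(17.91 + 47.38) = 10.2 V.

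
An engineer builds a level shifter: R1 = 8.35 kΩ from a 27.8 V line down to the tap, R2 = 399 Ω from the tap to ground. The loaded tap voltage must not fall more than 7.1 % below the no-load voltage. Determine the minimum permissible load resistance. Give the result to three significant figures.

Output resistance R_th = R1‖R2 = (8350 × 399)/8749 = 380.8 Ω.
The fractional drop is R_th/(R_th + R_L); requiring this ≤ 0.0710 gives R_L ≥ R_th(1/0.0710 − 1) = 380.8 × 13.08 = 4.98 kΩ.

R_L(min) ≈ 4.98 kΩ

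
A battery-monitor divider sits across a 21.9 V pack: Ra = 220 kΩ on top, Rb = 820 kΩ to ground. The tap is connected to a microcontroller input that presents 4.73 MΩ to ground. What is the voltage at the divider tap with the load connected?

The load sits in parallel with Rb: Rb‖R_L = (820 × 4730) / (820 + 4730) = 698.8 kΩ.
V_out = 21.9 × 698.8 / (220 + 698.8) = 21.9 × 698.8/918.8 = 16.7 V.

V_out ≈ 16.7 V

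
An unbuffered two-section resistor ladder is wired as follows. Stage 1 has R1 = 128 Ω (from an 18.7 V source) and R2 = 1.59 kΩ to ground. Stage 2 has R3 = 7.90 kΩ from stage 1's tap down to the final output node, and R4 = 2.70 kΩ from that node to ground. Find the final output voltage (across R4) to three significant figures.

V_out ≈ 4.36 V

Stage 2 presents R3+R4 = 10600 Ω as a load on stage 1's tap.
Stage 1's lower leg becomes R2‖(R3+R4) = 1383 Ω, so V_mid = 18.7 × 1383/1511 = 17.12 V.
Stage 2 is itself unloaded: V_out = V_mid × R4/(R3+R4) = 17.12 × 2700/10600 = 4.36 V.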